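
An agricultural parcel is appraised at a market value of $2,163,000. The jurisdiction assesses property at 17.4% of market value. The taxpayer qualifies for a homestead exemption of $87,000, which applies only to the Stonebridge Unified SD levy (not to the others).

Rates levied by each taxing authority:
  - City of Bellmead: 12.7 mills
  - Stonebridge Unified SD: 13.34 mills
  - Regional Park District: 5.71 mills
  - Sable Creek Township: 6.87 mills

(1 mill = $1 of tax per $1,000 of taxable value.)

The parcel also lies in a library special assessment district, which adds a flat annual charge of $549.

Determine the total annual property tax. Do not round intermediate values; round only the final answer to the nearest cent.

$13,923.52

Assessed value = $2,163,000 × 0.174 = $376,362
City of Bellmead: $376,362 × 0.0127 = $4,779.7974
Stonebridge Unified SD: ($376,362 − $87,000) × 0.01334 = $289,362 × 0.01334 = $3,860.08908
Regional Park District: $376,362 × 0.00571 = $2,149.02702
Sable Creek Township: $376,362 × 0.00687 = $2,585.60694
Levies subtotal = $13,374.52044
Total = $13,374.52044 + $549 = $13,923.52044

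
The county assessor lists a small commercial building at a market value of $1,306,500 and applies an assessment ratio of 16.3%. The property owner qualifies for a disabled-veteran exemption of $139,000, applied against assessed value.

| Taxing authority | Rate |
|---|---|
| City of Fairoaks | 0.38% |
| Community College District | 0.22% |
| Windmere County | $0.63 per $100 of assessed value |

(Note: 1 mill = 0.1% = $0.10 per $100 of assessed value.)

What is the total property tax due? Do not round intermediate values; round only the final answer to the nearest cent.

Assessed value = $1,306,500 × 0.163 = $212,959.5
Taxable value = $212,959.5 − $139,000 = $73,959.5
City of Fairoaks: $73,959.5 × 0.0038 = $281.0461
Community College District: $73,959.5 × 0.0022 = $162.7109
Windmere County: $73,959.5 × 0.0063 = $465.94485
Total = $909.70185

$909.70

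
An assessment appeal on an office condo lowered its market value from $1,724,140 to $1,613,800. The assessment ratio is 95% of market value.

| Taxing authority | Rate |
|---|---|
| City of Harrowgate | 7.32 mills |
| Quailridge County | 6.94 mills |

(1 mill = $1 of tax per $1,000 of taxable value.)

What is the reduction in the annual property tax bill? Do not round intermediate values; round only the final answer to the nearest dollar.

$1,495

Old assessed value = $1,724,140 × 0.95 = $1,637,933
New assessed value = $1,613,800 × 0.95 = $1,533,110
Combined rate = 0.00732 + 0.00694 = 0.01426
Old tax = $1,637,933 × 0.01426 = $23,356.92458
New tax = $1,533,110 × 0.01426 = $21,862.1486
Reduction = $23,356.92458 − $21,862.1486 = $1,494.77598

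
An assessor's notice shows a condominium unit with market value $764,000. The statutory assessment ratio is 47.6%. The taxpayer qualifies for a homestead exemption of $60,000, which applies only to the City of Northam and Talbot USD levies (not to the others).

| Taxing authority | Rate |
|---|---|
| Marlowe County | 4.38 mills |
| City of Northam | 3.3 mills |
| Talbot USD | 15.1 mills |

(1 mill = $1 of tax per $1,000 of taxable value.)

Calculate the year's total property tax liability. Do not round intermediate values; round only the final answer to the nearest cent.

$7,180.27

Assessed value = $764,000 × 0.476 = $363,664
Marlowe County: $363,664 × 0.00438 = $1,592.84832
City of Northam: ($363,664 − $60,000) × 0.0033 = $303,664 × 0.0033 = $1,002.0912
Talbot USD: ($363,664 − $60,000) × 0.0151 = $303,664 × 0.0151 = $4,585.3264
Total = $7,180.26592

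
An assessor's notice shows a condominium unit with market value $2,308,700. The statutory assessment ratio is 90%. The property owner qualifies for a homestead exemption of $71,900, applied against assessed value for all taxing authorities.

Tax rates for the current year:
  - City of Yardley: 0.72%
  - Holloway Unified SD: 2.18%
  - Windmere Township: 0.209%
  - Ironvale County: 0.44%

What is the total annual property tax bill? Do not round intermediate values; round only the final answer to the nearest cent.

Assessed value = $2,308,700 × 0.9 = $2,077,830
Taxable value = $2,077,830 − $71,900 = $2,005,930
City of Yardley: $2,005,930 × 0.0072 = $14,442.696
Holloway Unified SD: $2,005,930 × 0.0218 = $43,729.274
Windmere Township: $2,005,930 × 0.00209 = $4,192.3937
Ironvale County: $2,005,930 × 0.0044 = $8,826.092
Total = $14,442.696 + $43,729.274 + $4,192.3937 + $8,826.092 = $71,190.4557

$71,190.46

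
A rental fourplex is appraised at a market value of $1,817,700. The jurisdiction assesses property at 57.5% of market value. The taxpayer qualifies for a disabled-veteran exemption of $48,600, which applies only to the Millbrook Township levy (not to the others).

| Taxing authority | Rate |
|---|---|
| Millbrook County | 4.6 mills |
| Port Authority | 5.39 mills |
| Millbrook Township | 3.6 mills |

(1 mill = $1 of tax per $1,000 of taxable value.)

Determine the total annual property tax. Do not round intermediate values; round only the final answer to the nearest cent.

Assessed value = $1,817,700 × 0.575 = $1,045,177.5
Millbrook County: $1,045,177.5 × 0.0046 = $4,807.8165
Port Authority: $1,045,177.5 × 0.00539 = $5,633.506725
Millbrook Township: ($1,045,177.5 − $48,600) × 0.0036 = $996,577.5 × 0.0036 = $3,587.679
Total = $14,029.002225

$14,029.00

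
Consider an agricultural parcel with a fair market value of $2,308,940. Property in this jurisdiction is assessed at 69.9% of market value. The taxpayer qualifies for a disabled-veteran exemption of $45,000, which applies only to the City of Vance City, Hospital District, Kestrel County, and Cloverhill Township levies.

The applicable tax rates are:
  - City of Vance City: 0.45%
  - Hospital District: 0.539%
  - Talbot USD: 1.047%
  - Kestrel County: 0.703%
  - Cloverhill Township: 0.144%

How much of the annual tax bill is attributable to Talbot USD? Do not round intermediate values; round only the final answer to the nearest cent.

$16,898.05

Assessed value = $2,308,940 × 0.699 = $1,613,949.06
Talbot USD taxable value = $1,613,949.06 (exemption does not apply)
Talbot USD levy = $1,613,949.06 × 0.01047 = $16,898.0466582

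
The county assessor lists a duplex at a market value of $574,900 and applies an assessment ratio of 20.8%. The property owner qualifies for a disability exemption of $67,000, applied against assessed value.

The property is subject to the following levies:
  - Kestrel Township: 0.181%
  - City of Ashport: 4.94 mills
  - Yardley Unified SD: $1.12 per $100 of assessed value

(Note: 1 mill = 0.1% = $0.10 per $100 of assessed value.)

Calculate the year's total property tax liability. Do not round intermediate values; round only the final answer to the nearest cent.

$943.80

Assessed value = $574,900 × 0.208 = $119,579.2
Taxable value = $119,579.2 − $67,000 = $52,579.2
Kestrel Township: $52,579.2 × 0.00181 = $95.168352
City of Ashport: $52,579.2 × 0.00494 = $259.741248
Yardley Unified SD: $52,579.2 × 0.0112 = $588.88704
Total = $943.79664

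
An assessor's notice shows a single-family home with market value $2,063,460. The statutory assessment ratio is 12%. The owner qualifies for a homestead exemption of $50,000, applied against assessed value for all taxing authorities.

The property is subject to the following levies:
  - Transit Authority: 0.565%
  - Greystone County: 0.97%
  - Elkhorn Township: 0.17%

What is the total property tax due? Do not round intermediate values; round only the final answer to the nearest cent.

Assessed value = $2,063,460 × 0.12 = $247,615.2
Taxable value = $247,615.2 − $50,000 = $197,615.2
Transit Authority: $197,615.2 × 0.00565 = $1,116.52588
Greystone County: $197,615.2 × 0.0097 = $1,916.86744
Elkhorn Township: $197,615.2 × 0.0017 = $335.94584
Total = $1,116.52588 + $1,916.86744 + $335.94584 = $3,369.33916

$3,369.34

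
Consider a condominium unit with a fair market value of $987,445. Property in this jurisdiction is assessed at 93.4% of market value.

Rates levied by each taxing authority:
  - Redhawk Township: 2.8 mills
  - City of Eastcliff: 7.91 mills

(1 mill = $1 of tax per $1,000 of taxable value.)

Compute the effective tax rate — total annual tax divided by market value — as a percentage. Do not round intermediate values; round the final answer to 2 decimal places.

1.00%

Assessed value = $987,445 × 0.934 = $922,273.63
Redhawk Township: $922,273.63 × 0.0028 = $2,582.366164
City of Eastcliff: $922,273.63 × 0.00791 = $7,295.1844133
Total tax = $9,877.5505773
Effective rate = $9,877.5505773 ÷ $987,445 = 1.00% of market value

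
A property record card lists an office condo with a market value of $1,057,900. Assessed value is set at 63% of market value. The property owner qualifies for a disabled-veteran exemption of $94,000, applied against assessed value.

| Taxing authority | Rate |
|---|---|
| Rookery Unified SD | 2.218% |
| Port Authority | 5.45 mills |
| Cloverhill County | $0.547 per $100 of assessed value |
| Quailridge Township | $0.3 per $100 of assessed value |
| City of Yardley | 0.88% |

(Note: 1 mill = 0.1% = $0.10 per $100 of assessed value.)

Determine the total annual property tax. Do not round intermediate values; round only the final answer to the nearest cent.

$25,704.22

Assessed value = $1,057,900 × 0.63 = $666,477
Taxable value = $666,477 − $94,000 = $572,477
Rookery Unified SD: $572,477 × 0.02218 = $12,697.53986
Port Authority: $572,477 × 0.00545 = $3,119.99965
Cloverhill County: $572,477 × 0.00547 = $3,131.44919
Quailridge Township: $572,477 × 0.003 = $1,717.431
City of Yardley: $572,477 × 0.0088 = $5,037.7976
Total = $25,704.2173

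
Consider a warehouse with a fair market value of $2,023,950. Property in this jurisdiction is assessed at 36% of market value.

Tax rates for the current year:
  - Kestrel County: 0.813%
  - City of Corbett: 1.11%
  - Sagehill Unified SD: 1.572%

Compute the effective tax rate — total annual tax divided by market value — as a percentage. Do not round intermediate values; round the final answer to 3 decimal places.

Assessed value = $2,023,950 × 0.36 = $728,622
Kestrel County: $728,622 × 0.00813 = $5,923.69686
City of Corbett: $728,622 × 0.0111 = $8,087.7042
Sagehill Unified SD: $728,622 × 0.01572 = $11,453.93784
Total tax = $25,465.3389
Effective rate = $25,465.3389 ÷ $2,023,950 = 1.258% of market value

1.258%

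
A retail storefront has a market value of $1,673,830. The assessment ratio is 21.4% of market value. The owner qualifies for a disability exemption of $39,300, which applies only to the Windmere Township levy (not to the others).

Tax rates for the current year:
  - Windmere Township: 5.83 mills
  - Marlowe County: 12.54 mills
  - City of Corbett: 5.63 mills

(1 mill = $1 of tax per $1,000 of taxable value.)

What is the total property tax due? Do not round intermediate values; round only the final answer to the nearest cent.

Assessed value = $1,673,830 × 0.214 = $358,199.62
Windmere Township: ($358,199.62 − $39,300) × 0.00583 = $318,899.62 × 0.00583 = $1,859.1847846
Marlowe County: $358,199.62 × 0.01254 = $4,491.8232348
City of Corbett: $358,199.62 × 0.00563 = $2,016.6638606
Total = $8,367.67188

$8,367.67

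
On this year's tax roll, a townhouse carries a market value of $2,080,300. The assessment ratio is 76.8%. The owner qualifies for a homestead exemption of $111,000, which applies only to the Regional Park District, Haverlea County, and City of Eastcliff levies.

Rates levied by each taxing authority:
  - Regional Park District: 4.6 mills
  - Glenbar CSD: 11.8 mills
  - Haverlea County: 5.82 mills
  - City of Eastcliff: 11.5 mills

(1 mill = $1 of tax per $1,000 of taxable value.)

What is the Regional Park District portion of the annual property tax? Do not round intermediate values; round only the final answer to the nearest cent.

Assessed value = $2,080,300 × 0.768 = $1,597,670.4
Regional Park District taxable value = $1,597,670.4 − $111,000 = $1,486,670.4
Regional Park District levy = $1,486,670.4 × 0.0046 = $6,838.68384

$6,838.68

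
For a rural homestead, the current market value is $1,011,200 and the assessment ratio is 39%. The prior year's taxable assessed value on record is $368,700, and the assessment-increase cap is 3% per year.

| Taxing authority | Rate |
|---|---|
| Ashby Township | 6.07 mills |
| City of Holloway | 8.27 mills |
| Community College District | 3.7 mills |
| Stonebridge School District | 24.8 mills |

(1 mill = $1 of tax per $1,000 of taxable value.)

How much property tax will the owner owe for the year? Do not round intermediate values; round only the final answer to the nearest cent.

$16,268.96

Uncapped assessed value = $1,011,200 × 0.39 = $394,368
Cap limit = $368,700 × 1.03 = $379,761
Taxable assessed value = min($394,368, $379,761) = $379,761 (cap binds)
Ashby Township: $379,761 × 0.00607 = $2,305.14927
City of Holloway: $379,761 × 0.00827 = $3,140.62347
Community College District: $379,761 × 0.0037 = $1,405.1157
Stonebridge School District: $379,761 × 0.0248 = $9,418.0728
Total = $16,268.96124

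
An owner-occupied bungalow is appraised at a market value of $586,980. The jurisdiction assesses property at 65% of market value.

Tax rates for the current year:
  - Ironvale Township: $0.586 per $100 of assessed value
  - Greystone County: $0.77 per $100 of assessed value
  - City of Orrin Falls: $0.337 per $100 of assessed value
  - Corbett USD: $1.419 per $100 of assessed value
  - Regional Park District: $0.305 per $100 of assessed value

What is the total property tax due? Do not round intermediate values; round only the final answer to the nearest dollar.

$13,037

Assessed value = $586,980 × 0.65 = $381,537
Ironvale Township: $381,537 × 0.00586 = $2,235.80682
Greystone County: $381,537 × 0.0077 = $2,937.8349
City of Orrin Falls: $381,537 × 0.00337 = $1,285.77969
Corbett USD: $381,537 × 0.01419 = $5,414.01003
Regional Park District: $381,537 × 0.00305 = $1,163.68785
Total = $2,235.80682 + $2,937.8349 + $1,285.77969 + $5,414.01003 + $1,163.68785 = $13,037.11929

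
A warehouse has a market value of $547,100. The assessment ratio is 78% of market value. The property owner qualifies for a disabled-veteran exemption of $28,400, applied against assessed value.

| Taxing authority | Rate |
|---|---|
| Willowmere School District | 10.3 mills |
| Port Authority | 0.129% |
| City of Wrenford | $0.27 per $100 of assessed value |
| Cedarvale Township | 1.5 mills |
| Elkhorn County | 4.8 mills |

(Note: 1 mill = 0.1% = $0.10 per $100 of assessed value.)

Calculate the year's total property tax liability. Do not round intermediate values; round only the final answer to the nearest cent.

Assessed value = $547,100 × 0.78 = $426,738
Taxable value = $426,738 − $28,400 = $398,338
Willowmere School District: $398,338 × 0.0103 = $4,102.8814
Port Authority: $398,338 × 0.00129 = $513.85602
City of Wrenford: $398,338 × 0.0027 = $1,075.5126
Cedarvale Township: $398,338 × 0.0015 = $597.507
Elkhorn County: $398,338 × 0.0048 = $1,912.0224
Total = $8,201.77942

$8,201.78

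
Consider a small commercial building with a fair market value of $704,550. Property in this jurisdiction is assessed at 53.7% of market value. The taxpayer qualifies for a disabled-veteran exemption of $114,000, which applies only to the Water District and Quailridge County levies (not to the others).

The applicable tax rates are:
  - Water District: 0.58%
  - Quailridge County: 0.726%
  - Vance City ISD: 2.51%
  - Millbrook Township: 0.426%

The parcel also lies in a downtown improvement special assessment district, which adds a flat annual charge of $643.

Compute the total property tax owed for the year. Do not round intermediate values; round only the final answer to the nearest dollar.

Assessed value = $704,550 × 0.537 = $378,343.35
Water District: ($378,343.35 − $114,000) × 0.0058 = $264,343.35 × 0.0058 = $1,533.19143
Quailridge County: ($378,343.35 − $114,000) × 0.00726 = $264,343.35 × 0.00726 = $1,919.132721
Vance City ISD: $378,343.35 × 0.0251 = $9,496.418085
Millbrook Township: $378,343.35 × 0.00426 = $1,611.742671
Levies subtotal = $14,560.484907
Total = $14,560.484907 + $643 = $15,203.484907

$15,203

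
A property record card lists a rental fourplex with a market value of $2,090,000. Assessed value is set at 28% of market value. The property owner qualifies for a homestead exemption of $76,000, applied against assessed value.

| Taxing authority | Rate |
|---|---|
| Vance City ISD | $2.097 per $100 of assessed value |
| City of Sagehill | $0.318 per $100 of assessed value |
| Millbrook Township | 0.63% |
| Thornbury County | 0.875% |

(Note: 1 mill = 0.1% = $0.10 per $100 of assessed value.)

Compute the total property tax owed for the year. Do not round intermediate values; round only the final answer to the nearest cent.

Assessed value = $2,090,000 × 0.28 = $585,200
Taxable value = $585,200 − $76,000 = $509,200
Vance City ISD: $509,200 × 0.02097 = $10,677.924
City of Sagehill: $509,200 × 0.00318 = $1,619.256
Millbrook Township: $509,200 × 0.0063 = $3,207.96
Thornbury County: $509,200 × 0.00875 = $4,455.5
Total = $19,960.64

$19,960.64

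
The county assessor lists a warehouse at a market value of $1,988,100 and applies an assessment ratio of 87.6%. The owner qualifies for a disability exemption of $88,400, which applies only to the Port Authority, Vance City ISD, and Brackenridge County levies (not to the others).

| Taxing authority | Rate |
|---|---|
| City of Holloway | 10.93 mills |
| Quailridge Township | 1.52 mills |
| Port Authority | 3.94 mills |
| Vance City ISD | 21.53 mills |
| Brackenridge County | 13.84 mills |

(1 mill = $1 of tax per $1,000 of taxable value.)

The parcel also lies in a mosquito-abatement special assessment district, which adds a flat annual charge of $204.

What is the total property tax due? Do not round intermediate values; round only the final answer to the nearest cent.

$86,872.95

Assessed value = $1,988,100 × 0.876 = $1,741,575.6
City of Holloway: $1,741,575.6 × 0.01093 = $19,035.421308
Quailridge Township: $1,741,575.6 × 0.00152 = $2,647.194912
Port Authority: ($1,741,575.6 − $88,400) × 0.00394 = $1,653,175.6 × 0.00394 = $6,513.511864
Vance City ISD: ($1,741,575.6 − $88,400) × 0.02153 = $1,653,175.6 × 0.02153 = $35,592.870668
Brackenridge County: ($1,741,575.6 − $88,400) × 0.01384 = $1,653,175.6 × 0.01384 = $22,879.950304
Levies subtotal = $86,668.949056
Total = $86,668.949056 + $204 = $86,872.949056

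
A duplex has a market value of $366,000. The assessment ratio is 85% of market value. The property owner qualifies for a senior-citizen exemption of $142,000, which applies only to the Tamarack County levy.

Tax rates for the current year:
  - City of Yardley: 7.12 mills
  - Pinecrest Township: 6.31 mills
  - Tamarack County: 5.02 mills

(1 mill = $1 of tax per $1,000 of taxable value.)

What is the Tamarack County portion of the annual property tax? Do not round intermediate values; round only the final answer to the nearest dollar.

$849

Assessed value = $366,000 × 0.85 = $311,100
Tamarack County taxable value = $311,100 − $142,000 = $169,100
Tamarack County levy = $169,100 × 0.00502 = $848.882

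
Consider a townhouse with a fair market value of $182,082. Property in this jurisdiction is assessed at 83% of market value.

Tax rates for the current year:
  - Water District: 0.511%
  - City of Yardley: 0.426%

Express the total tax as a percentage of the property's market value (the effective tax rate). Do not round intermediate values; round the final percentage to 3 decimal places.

Assessed value = $182,082 × 0.83 = $151,128.06
Water District: $151,128.06 × 0.00511 = $772.2643866
City of Yardley: $151,128.06 × 0.00426 = $643.8055356
Total tax = $1,416.0699222
Effective rate = $1,416.0699222 ÷ $182,082 = 0.778% of market value

0.778%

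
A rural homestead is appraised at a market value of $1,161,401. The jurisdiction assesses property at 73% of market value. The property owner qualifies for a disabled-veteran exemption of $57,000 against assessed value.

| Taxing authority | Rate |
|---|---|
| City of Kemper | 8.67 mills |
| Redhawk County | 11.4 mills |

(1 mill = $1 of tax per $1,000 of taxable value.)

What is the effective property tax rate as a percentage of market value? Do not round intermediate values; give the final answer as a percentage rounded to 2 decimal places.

1.37%

Assessed value = $1,161,401 × 0.73 = $847,822.73
Taxable value = $847,822.73 − $57,000 = $790,822.73
City of Kemper: $790,822.73 × 0.00867 = $6,856.4330691
Redhawk County: $790,822.73 × 0.0114 = $9,015.379122
Total tax = $15,871.8121911
Effective rate = $15,871.8121911 ÷ $1,161,401 = 1.37% of market value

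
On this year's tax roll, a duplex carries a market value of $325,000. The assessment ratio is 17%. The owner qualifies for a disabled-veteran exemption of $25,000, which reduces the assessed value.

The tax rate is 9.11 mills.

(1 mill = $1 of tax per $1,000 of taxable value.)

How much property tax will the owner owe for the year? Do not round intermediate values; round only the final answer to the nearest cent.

$275.58

Assessed value = $325,000 × 0.17 = $55,250
Taxable value = $55,250 − $25,000 = $30,250
Tax = $30,250 × 0.00911 = $275.5775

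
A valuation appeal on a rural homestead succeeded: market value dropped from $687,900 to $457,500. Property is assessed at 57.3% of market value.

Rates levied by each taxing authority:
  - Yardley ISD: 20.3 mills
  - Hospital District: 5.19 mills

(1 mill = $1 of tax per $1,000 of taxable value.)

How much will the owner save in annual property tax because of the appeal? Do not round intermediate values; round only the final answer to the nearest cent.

Old assessed value = $687,900 × 0.573 = $394,166.7
New assessed value = $457,500 × 0.573 = $262,147.5
Combined rate = 0.0203 + 0.00519 = 0.02549
Old tax = $394,166.7 × 0.02549 = $10,047.309183
New tax = $262,147.5 × 0.02549 = $6,682.139775
Reduction = $10,047.309183 − $6,682.139775 = $3,365.169408

$3,365.17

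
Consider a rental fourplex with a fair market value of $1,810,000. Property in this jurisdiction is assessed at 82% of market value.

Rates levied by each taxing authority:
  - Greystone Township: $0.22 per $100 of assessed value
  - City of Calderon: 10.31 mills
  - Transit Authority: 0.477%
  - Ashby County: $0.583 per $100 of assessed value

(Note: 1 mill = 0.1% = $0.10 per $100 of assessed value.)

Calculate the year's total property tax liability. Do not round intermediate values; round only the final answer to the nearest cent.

$34,299.86

Assessed value = $1,810,000 × 0.82 = $1,484,200
Greystone Township: $1,484,200 × 0.0022 = $3,265.24
City of Calderon: $1,484,200 × 0.01031 = $15,302.102
Transit Authority: $1,484,200 × 0.00477 = $7,079.634
Ashby County: $1,484,200 × 0.00583 = $8,652.886
Total = $34,299.862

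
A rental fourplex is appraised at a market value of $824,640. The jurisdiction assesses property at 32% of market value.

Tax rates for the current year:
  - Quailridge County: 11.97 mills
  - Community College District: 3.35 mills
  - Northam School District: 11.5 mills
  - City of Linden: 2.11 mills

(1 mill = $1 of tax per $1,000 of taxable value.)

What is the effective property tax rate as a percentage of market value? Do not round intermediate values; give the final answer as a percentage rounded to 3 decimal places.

Assessed value = $824,640 × 0.32 = $263,884.8
Quailridge County: $263,884.8 × 0.01197 = $3,158.701056
Community College District: $263,884.8 × 0.00335 = $884.01408
Northam School District: $263,884.8 × 0.0115 = $3,034.6752
City of Linden: $263,884.8 × 0.00211 = $556.796928
Total tax = $7,634.187264
Effective rate = $7,634.187264 ÷ $824,640 = 0.926% of market value

0.926%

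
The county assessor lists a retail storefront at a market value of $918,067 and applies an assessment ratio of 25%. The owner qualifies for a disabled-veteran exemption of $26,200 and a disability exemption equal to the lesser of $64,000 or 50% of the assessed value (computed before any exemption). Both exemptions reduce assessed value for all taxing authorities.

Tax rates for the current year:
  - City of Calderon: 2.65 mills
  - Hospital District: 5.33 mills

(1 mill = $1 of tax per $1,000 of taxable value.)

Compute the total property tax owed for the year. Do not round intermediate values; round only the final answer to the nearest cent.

Assessed value = $918,067 × 0.25 = $229,516.75
Disability exemption = min($64,000, 50% × $229,516.75) = min($64,000, $114,758.375) = $64,000 (dollar cap binds)
Taxable value = $229,516.75 − $26,200 − $64,000 = $139,316.75
City of Calderon: $139,316.75 × 0.00265 = $369.1893875
Hospital District: $139,316.75 × 0.00533 = $742.5582775
Total = $1,111.747665

$1,111.75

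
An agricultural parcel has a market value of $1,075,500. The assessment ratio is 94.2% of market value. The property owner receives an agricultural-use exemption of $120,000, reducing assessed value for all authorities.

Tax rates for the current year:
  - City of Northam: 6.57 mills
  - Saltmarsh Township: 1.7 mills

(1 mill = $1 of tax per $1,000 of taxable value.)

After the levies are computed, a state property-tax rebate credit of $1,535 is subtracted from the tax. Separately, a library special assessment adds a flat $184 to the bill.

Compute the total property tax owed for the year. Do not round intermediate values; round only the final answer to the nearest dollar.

Assessed value = $1,075,500 × 0.942 = $1,013,121
Taxable value = $1,013,121 − $120,000 = $893,121
City of Northam: $893,121 × 0.00657 = $5,867.80497
Saltmarsh Township: $893,121 × 0.0017 = $1,518.3057
Levies subtotal = $7,386.11067
After credit = $7,386.11067 − $1,535 = $5,851.11067
Total = $5,851.11067 + $184 = $6,035.11067

$6,035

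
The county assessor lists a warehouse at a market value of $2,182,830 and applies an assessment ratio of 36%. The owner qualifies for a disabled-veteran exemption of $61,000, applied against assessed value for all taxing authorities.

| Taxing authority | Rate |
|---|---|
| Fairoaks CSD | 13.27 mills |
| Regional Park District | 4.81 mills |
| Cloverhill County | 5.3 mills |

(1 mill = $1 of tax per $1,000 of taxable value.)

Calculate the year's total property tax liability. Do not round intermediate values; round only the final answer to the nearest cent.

Assessed value = $2,182,830 × 0.36 = $785,818.8
Taxable value = $785,818.8 − $61,000 = $724,818.8
Fairoaks CSD: $724,818.8 × 0.01327 = $9,618.345476
Regional Park District: $724,818.8 × 0.00481 = $3,486.378428
Cloverhill County: $724,818.8 × 0.0053 = $3,841.53964
Total = $9,618.345476 + $3,486.378428 + $3,841.53964 = $16,946.263544

$16,946.26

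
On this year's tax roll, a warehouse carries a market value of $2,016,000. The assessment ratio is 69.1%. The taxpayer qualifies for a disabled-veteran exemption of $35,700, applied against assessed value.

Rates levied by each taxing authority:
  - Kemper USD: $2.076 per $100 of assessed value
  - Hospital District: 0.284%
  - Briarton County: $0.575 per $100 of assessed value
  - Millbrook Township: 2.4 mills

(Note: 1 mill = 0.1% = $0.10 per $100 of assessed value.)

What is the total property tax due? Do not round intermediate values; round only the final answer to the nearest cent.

$43,096.05

Assessed value = $2,016,000 × 0.691 = $1,393,056
Taxable value = $1,393,056 − $35,700 = $1,357,356
Kemper USD: $1,357,356 × 0.02076 = $28,178.71056
Hospital District: $1,357,356 × 0.00284 = $3,854.89104
Briarton County: $1,357,356 × 0.00575 = $7,804.797
Millbrook Township: $1,357,356 × 0.0024 = $3,257.6544
Total = $43,096.053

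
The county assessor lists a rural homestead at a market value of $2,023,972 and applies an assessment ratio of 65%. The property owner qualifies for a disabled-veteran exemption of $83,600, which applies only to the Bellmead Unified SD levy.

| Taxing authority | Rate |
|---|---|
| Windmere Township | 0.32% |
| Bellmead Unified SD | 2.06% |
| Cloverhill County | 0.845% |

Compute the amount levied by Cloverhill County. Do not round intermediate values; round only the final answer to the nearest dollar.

Assessed value = $2,023,972 × 0.65 = $1,315,581.8
Cloverhill County taxable value = $1,315,581.8 (exemption does not apply)
Cloverhill County levy = $1,315,581.8 × 0.00845 = $11,116.66621

$11,117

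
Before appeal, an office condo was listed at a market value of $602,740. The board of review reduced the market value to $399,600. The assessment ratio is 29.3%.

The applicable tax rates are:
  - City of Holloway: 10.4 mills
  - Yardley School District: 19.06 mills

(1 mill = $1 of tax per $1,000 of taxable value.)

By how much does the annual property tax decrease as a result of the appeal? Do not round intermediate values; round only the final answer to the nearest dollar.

Old assessed value = $602,740 × 0.293 = $176,602.82
New assessed value = $399,600 × 0.293 = $117,082.8
Combined rate = 0.0104 + 0.01906 = 0.02946
Old tax = $176,602.82 × 0.02946 = $5,202.7190772
New tax = $117,082.8 × 0.02946 = $3,449.259288
Reduction = $5,202.7190772 − $3,449.259288 = $1,753.4597892

$1,753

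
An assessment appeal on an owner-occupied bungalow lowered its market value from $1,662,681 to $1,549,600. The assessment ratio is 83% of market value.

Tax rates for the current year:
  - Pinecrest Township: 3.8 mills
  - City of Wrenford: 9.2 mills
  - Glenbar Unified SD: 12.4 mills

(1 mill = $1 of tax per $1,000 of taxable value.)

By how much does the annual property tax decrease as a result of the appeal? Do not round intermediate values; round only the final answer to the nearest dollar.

Old assessed value = $1,662,681 × 0.83 = $1,380,025.23
New assessed value = $1,549,600 × 0.83 = $1,286,168
Combined rate = 0.0038 + 0.0092 + 0.0124 = 0.0254
Old tax = $1,380,025.23 × 0.0254 = $35,052.640842
New tax = $1,286,168 × 0.0254 = $32,668.6672
Reduction = $35,052.640842 − $32,668.6672 = $2,383.973642

$2,384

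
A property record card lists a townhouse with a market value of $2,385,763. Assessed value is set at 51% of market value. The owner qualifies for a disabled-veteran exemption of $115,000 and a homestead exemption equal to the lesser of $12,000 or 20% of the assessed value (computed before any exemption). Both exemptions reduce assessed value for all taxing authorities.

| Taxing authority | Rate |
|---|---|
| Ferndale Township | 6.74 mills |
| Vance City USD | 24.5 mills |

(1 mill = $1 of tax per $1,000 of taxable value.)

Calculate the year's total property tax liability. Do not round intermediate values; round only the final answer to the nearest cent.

$34,043.45

Assessed value = $2,385,763 × 0.51 = $1,216,739.13
Homestead exemption = min($12,000, 20% × $1,216,739.13) = min($12,000, $243,347.826) = $12,000 (dollar cap binds)
Taxable value = $1,216,739.13 − $115,000 − $12,000 = $1,089,739.13
Ferndale Township: $1,089,739.13 × 0.00674 = $7,344.8417362
Vance City USD: $1,089,739.13 × 0.0245 = $26,698.608685
Total = $34,043.4504212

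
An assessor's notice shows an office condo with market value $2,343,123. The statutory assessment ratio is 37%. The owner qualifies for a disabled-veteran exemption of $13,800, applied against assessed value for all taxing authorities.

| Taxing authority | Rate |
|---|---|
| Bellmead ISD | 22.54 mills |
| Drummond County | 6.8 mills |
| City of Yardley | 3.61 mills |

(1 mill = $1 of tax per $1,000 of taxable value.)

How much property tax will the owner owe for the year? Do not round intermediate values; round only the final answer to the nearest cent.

Assessed value = $2,343,123 × 0.37 = $866,955.51
Taxable value = $866,955.51 − $13,800 = $853,155.51
Bellmead ISD: $853,155.51 × 0.02254 = $19,230.1251954
Drummond County: $853,155.51 × 0.0068 = $5,801.457468
City of Yardley: $853,155.51 × 0.00361 = $3,079.8913911
Total = $19,230.1251954 + $5,801.457468 + $3,079.8913911 = $28,111.4740545

$28,111.47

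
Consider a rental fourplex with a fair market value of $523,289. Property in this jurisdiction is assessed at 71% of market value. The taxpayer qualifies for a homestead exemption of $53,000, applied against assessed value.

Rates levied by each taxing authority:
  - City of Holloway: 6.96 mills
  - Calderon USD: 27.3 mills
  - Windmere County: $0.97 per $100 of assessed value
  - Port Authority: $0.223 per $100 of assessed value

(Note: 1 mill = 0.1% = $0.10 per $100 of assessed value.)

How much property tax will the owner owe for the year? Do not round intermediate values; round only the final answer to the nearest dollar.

Assessed value = $523,289 × 0.71 = $371,535.19
Taxable value = $371,535.19 − $53,000 = $318,535.19
City of Holloway: $318,535.19 × 0.00696 = $2,217.0049224
Calderon USD: $318,535.19 × 0.0273 = $8,696.010687
Windmere County: $318,535.19 × 0.0097 = $3,089.791343
Port Authority: $318,535.19 × 0.00223 = $710.3334737
Total = $14,713.1404261

$14,713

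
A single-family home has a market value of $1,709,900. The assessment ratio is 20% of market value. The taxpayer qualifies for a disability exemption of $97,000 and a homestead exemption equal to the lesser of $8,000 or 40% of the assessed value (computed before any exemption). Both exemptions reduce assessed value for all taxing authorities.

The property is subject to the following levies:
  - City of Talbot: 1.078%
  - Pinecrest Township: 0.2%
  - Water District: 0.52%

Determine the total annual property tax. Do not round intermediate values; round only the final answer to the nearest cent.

$4,260.90

Assessed value = $1,709,900 × 0.2 = $341,980
Homestead exemption = min($8,000, 40% × $341,980) = min($8,000, $136,792) = $8,000 (dollar cap binds)
Taxable value = $341,980 − $97,000 − $8,000 = $236,980
City of Talbot: $236,980 × 0.01078 = $2,554.6444
Pinecrest Township: $236,980 × 0.002 = $473.96
Water District: $236,980 × 0.0052 = $1,232.296
Total = $4,260.9004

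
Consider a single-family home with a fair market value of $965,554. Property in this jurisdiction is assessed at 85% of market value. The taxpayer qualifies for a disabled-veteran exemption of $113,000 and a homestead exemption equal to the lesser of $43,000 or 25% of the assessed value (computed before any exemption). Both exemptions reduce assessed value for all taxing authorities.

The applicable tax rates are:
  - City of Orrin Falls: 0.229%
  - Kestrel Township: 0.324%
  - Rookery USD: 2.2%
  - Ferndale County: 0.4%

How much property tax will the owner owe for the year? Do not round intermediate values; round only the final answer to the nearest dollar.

Assessed value = $965,554 × 0.85 = $820,720.9
Homestead exemption = min($43,000, 25% × $820,720.9) = min($43,000, $205,180.225) = $43,000 (dollar cap binds)
Taxable value = $820,720.9 − $113,000 − $43,000 = $664,720.9
City of Orrin Falls: $664,720.9 × 0.00229 = $1,522.210861
Kestrel Township: $664,720.9 × 0.00324 = $2,153.695716
Rookery USD: $664,720.9 × 0.022 = $14,623.8598
Ferndale County: $664,720.9 × 0.004 = $2,658.8836
Total = $20,958.649977

$20,959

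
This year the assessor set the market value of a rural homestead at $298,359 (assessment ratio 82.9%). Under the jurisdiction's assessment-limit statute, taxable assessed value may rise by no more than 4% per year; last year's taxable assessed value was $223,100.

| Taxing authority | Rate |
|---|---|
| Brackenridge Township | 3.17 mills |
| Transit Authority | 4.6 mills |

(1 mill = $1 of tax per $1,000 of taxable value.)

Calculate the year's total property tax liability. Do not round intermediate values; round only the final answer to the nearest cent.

$1,802.83

Uncapped assessed value = $298,359 × 0.829 = $247,339.611
Cap limit = $223,100 × 1.04 = $232,024
Taxable assessed value = min($247,339.611, $232,024) = $232,024 (cap binds)
Brackenridge Township: $232,024 × 0.00317 = $735.51608
Transit Authority: $232,024 × 0.0046 = $1,067.3104
Total = $1,802.82648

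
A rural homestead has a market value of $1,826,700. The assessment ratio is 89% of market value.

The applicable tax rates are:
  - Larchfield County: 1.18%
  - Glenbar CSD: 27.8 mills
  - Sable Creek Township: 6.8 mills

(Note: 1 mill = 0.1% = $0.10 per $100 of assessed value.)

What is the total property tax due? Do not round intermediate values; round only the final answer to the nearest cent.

Assessed value = $1,826,700 × 0.89 = $1,625,763
Larchfield County: $1,625,763 × 0.0118 = $19,184.0034
Glenbar CSD: $1,625,763 × 0.0278 = $45,196.2114
Sable Creek Township: $1,625,763 × 0.0068 = $11,055.1884
Total = $75,435.4032

$75,435.40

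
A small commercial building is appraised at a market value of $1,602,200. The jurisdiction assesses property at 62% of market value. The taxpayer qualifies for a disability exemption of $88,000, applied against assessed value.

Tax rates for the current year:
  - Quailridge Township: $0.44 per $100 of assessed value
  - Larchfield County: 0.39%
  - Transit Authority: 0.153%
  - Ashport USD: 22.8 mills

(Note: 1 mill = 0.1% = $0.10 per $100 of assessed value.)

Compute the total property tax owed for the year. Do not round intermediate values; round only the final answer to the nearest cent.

$29,542.03

Assessed value = $1,602,200 × 0.62 = $993,364
Taxable value = $993,364 − $88,000 = $905,364
Quailridge Township: $905,364 × 0.0044 = $3,983.6016
Larchfield County: $905,364 × 0.0039 = $3,530.9196
Transit Authority: $905,364 × 0.00153 = $1,385.20692
Ashport USD: $905,364 × 0.0228 = $20,642.2992
Total = $29,542.02732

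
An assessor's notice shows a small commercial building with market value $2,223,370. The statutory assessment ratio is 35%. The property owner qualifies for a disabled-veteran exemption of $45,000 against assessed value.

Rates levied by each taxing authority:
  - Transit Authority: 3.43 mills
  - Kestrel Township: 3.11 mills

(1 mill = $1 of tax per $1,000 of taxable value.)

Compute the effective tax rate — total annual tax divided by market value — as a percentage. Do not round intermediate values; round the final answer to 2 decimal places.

0.22%

Assessed value = $2,223,370 × 0.35 = $778,179.5
Taxable value = $778,179.5 − $45,000 = $733,179.5
Transit Authority: $733,179.5 × 0.00343 = $2,514.805685
Kestrel Township: $733,179.5 × 0.00311 = $2,280.188245
Total tax = $4,794.99393
Effective rate = $4,794.99393 ÷ $2,223,370 = 0.22% of market value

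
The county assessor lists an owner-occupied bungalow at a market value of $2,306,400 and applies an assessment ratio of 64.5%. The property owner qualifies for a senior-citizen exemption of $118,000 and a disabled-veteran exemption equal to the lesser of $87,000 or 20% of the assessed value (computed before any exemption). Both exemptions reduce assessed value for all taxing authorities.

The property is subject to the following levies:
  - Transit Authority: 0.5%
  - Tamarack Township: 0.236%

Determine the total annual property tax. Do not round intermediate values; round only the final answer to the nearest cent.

$9,440.14

Assessed value = $2,306,400 × 0.645 = $1,487,628
Disabled-veteran exemption = min($87,000, 20% × $1,487,628) = min($87,000, $297,525.6) = $87,000 (dollar cap binds)
Taxable value = $1,487,628 − $118,000 − $87,000 = $1,282,628
Transit Authority: $1,282,628 × 0.005 = $6,413.14
Tamarack Township: $1,282,628 × 0.00236 = $3,027.00208
Total = $9,440.14208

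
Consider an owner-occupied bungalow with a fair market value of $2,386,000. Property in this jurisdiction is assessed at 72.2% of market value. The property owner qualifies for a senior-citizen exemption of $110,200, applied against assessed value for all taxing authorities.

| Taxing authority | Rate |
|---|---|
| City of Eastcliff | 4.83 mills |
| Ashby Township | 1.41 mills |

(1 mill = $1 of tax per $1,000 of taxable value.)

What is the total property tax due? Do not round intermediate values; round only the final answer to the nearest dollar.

$10,062

Assessed value = $2,386,000 × 0.722 = $1,722,692
Taxable value = $1,722,692 − $110,200 = $1,612,492
City of Eastcliff: $1,612,492 × 0.00483 = $7,788.33636
Ashby Township: $1,612,492 × 0.00141 = $2,273.61372
Total = $7,788.33636 + $2,273.61372 = $10,061.95008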